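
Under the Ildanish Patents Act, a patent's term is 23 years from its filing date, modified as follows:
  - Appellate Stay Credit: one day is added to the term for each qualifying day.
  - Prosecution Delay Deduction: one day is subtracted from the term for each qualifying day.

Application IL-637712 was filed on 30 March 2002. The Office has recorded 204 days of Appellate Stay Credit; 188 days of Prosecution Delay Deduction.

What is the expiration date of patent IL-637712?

Base term: filing date + 23 years → 30 March 2025.
Appellate Stay Credit: +204 days → 20 October 2025.
Prosecution Delay Deduction: −188 days → 15 April 2025.

April 15, 2025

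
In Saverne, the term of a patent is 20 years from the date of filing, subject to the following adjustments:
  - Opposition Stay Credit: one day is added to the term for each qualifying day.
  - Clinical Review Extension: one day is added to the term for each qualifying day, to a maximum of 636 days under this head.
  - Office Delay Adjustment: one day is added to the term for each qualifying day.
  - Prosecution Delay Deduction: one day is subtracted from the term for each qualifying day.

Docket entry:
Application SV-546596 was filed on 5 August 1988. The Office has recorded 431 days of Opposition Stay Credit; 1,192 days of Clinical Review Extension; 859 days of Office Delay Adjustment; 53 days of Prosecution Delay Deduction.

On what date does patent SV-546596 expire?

September 21, 2013

Base term: filing date + 20 years → 5 August 2008.
Opposition Stay Credit: +431 days → 10 October 2009.
Clinical Review Extension: 1192 days claimed exceeds the 636-day cap, so +636 days → 8 July 2011.
Office Delay Adjustment: +859 days → 13 November 2013.
Prosecution Delay Deduction: −53 days → 21 September 2013.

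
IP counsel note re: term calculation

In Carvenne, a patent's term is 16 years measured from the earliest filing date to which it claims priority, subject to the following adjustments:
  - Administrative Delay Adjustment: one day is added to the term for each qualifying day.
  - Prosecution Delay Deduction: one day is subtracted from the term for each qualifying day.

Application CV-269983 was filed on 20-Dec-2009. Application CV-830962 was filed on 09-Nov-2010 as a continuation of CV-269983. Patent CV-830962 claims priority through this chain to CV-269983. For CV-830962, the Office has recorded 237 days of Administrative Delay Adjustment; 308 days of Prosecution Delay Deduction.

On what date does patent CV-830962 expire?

Earliest priority filing: 20 December 2009.
Base term: 20 December 2009 + 16 years → 20 December 2025.
Administrative Delay Adjustment: +237 days → 14 August 2026.
Prosecution Delay Deduction: −308 days → 10 October 2025.

2025-10-10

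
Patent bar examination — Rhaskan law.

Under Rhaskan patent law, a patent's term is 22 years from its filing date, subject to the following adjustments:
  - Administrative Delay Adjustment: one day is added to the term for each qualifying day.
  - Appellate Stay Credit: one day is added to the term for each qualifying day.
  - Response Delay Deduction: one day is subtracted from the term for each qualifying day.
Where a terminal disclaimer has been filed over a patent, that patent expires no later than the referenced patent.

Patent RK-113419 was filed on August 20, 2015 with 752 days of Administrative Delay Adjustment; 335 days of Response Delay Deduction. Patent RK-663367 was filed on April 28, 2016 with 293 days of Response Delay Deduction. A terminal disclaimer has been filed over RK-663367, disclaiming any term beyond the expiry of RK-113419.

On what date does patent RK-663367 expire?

Natural term of RK-663367:
  Base: filing + 22 years → 28 April 2038.
  Response Delay Deduction: −293 days → 9 July 2037.
Expiry of referenced patent RK-113419:
  Base: filing + 22 years → 20 August 2037.
  Administrative Delay Adjustment: +752 days → 11 September 2039.
  Response Delay Deduction: −335 days → 11 October 2038.
Terminal disclaimer: RK-663367 expires on the earlier of 9 July 2037 and 11 October 2038.

July 9, 2037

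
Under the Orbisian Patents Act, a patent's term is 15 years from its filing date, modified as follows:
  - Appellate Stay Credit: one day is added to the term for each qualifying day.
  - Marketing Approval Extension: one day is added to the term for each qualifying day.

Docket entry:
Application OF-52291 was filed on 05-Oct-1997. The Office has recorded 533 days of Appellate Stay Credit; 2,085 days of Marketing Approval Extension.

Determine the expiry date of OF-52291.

December 6, 2019

Base term: filing date + 15 years → 5 October 2012.
Appellate Stay Credit: +533 days → 22 March 2014.
Marketing Approval Extension: +2085 days → 6 December 2019.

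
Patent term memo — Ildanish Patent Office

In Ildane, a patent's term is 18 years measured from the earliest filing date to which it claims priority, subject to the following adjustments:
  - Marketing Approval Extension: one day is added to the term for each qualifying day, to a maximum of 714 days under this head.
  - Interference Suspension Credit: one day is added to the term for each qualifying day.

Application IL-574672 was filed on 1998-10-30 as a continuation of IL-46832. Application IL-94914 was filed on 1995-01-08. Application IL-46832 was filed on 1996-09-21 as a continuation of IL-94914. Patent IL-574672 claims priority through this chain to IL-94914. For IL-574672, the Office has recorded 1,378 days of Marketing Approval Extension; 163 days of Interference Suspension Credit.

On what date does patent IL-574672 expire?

June 4, 2015

Earliest priority filing: 8 January 1995.
Base term: 8 January 1995 + 18 years → 8 January 2013.
Marketing Approval Extension: 1378 days claimed exceeds the 714-day cap, so +714 days → 23 December 2014.
Interference Suspension Credit: +163 days → 4 June 2015.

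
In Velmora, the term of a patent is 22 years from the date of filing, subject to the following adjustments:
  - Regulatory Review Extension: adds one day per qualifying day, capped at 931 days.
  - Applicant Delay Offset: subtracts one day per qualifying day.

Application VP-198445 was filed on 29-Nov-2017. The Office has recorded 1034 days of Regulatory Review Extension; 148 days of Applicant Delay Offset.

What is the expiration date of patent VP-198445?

January 20, 2042

Base term: filing date + 22 years → 29 November 2039.
Regulatory Review Extension: 1034 days claimed exceeds the 931-day cap, so +931 days → 17 June 2042.
Applicant Delay Offset: −148 days → 20 January 2042.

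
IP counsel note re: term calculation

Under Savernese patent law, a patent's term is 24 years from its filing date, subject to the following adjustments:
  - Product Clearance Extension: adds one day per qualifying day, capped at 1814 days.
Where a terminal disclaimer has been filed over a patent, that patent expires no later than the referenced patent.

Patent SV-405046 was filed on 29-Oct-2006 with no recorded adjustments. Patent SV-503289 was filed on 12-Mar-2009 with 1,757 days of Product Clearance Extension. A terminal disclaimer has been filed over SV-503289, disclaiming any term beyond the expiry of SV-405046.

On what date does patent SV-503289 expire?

October 29, 2030

Natural term of SV-503289:
  Base: filing + 24 years → 12 March 2033.
  Product Clearance Extension: 1757 days (within the 1814-day cap) → +1757 days → 2 January 2038.
Expiry of referenced patent SV-405046:
  Base: filing + 24 years → 29 October 2030.
Terminal disclaimer: SV-503289 expires on the earlier of 2 January 2038 and 29 October 2030.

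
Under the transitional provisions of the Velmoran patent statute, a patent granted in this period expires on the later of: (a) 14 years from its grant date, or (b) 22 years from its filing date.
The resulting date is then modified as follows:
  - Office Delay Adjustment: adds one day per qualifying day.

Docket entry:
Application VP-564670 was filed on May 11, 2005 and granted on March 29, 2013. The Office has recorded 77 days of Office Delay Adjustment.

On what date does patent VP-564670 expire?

(a) grant + 14 years → 29 March 2027.
(b) filing + 22 years → 11 May 2027.
Later of the two: 11 May 2027.
Office Delay Adjustment: +77 days → 27 July 2027.

2027-07-27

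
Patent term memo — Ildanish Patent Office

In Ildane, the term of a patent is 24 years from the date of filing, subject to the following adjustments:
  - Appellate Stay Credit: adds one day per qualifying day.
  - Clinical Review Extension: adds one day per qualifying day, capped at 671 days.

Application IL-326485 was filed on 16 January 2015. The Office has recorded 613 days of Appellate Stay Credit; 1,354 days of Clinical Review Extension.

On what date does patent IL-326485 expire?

Base term: filing date + 24 years → 16 January 2039.
Appellate Stay Credit: +613 days → 20 September 2040.
Clinical Review Extension: 1354 days claimed exceeds the 671-day cap, so +671 days → 23 July 2042.

July 23, 2042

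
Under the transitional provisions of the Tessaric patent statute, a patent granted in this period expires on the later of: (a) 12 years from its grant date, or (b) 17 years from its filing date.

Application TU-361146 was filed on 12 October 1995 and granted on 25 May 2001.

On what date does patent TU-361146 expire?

2013-05-25

(a) grant + 12 years → 25 May 2013.
(b) filing + 17 years → 12 October 2012.
Later of the two: 25 May 2013.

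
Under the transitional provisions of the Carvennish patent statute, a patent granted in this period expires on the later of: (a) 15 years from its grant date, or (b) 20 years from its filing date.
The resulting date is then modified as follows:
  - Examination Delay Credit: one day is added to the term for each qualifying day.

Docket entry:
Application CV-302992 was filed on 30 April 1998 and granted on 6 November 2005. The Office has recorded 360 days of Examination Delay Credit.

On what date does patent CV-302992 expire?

(a) grant + 15 years → 6 November 2020.
(b) filing + 20 years → 30 April 2018.
Later of the two: 6 November 2020.
Examination Delay Credit: +360 days → 1 November 2021.

November 1, 2021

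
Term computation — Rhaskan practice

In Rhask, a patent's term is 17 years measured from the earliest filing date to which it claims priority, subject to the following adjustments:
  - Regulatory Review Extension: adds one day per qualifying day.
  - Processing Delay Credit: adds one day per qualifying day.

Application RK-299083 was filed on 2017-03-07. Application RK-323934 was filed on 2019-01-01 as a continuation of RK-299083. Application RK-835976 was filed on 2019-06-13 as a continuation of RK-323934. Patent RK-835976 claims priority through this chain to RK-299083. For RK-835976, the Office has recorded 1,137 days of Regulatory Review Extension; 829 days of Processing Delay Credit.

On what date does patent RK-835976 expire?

Earliest priority filing: 7 March 2017.
Base term: 7 March 2017 + 17 years → 7 March 2034.
Regulatory Review Extension: +1137 days → 17 April 2037.
Processing Delay Credit: +829 days → 25 July 2039.

2039-07-25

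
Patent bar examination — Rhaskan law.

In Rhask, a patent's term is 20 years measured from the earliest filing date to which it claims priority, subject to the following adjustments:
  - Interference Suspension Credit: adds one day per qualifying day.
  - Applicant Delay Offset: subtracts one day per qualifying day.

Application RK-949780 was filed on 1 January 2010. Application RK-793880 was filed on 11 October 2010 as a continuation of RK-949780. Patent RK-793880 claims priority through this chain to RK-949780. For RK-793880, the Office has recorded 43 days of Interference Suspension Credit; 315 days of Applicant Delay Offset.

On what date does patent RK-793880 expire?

Earliest priority filing: 1 January 2010.
Base term: 1 January 2010 + 20 years → 1 January 2030.
Interference Suspension Credit: +43 days → 13 February 2030.
Applicant Delay Offset: −315 days → 4 April 2029.

2029-04-04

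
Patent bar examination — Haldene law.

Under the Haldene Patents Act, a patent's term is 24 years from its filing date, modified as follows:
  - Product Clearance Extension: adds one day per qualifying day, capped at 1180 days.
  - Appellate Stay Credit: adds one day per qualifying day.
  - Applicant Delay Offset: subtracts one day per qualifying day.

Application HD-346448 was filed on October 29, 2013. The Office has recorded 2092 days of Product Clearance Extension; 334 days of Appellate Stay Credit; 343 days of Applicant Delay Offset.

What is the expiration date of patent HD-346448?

January 12, 2041

Base term: filing date + 24 years → 29 October 2037.
Product Clearance Extension: 2092 days claimed exceeds the 1180-day cap, so +1180 days → 21 January 2041.
Appellate Stay Credit: +334 days → 21 December 2041.
Applicant Delay Offset: −343 days → 12 January 2041.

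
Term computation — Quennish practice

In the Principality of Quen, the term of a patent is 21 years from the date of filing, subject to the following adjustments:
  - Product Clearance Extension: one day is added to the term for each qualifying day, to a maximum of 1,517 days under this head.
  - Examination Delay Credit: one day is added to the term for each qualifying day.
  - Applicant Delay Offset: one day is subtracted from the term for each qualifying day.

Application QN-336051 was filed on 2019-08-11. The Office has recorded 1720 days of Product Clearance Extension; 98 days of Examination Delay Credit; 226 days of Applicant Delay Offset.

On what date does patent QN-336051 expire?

Base term: filing date + 21 years → 11 August 2040.
Product Clearance Extension: 1720 days claimed exceeds the 1517-day cap, so +1517 days → 6 October 2044.
Examination Delay Credit: +98 days → 12 January 2045.
Applicant Delay Offset: −226 days → 31 May 2044.

May 31, 2044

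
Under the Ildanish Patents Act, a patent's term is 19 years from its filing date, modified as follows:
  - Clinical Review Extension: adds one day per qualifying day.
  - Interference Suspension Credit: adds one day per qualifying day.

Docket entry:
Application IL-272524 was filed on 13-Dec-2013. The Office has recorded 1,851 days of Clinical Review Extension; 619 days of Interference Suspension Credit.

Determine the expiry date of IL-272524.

Base term: filing date + 19 years → 13 December 2032.
Clinical Review Extension: +1851 days → 7 January 2038.
Interference Suspension Credit: +619 days → 18 September 2039.

September 18, 2039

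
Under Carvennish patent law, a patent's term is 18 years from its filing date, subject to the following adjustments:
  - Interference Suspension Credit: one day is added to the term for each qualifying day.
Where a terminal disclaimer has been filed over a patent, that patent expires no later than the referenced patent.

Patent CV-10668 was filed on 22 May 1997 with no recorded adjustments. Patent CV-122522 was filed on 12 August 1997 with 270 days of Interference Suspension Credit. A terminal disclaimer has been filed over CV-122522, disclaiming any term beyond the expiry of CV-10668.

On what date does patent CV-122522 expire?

May 22, 2015

Natural term of CV-122522:
  Base: filing + 18 years → 12 August 2015.
  Interference Suspension Credit: +270 days → 8 May 2016.
Expiry of referenced patent CV-10668:
  Base: filing + 18 years → 22 May 2015.
Terminal disclaimer: CV-122522 expires on the earlier of 8 May 2016 and 22 May 2015.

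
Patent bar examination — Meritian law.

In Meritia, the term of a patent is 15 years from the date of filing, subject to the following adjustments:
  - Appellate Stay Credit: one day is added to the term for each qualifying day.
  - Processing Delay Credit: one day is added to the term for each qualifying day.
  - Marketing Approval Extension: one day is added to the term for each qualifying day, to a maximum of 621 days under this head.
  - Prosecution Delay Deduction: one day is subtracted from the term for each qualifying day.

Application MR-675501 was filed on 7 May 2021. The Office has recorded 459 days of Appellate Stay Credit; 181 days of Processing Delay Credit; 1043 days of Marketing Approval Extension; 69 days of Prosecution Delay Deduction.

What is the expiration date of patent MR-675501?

August 12, 2039

Base term: filing date + 15 years → 7 May 2036.
Appellate Stay Credit: +459 days → 9 August 2037.
Processing Delay Credit: +181 days → 6 February 2038.
Marketing Approval Extension: 1043 days claimed exceeds the 621-day cap, so +621 days → 20 October 2039.
Prosecution Delay Deduction: −69 days → 12 August 2039.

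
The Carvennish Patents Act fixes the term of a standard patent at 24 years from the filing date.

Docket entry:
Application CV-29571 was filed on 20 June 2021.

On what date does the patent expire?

2045-06-20

Filing date + 24 years → 20 June 2045.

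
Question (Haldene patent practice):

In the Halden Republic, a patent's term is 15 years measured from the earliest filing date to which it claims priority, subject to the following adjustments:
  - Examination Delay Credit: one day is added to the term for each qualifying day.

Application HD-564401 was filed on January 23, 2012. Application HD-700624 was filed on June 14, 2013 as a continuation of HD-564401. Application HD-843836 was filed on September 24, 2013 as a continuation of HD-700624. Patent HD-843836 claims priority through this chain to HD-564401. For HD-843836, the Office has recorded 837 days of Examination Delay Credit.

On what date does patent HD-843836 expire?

May 9, 2029

Earliest priority filing: 23 January 2012.
Base term: 23 January 2012 + 15 years → 23 January 2027.
Examination Delay Credit: +837 days → 9 May 2029.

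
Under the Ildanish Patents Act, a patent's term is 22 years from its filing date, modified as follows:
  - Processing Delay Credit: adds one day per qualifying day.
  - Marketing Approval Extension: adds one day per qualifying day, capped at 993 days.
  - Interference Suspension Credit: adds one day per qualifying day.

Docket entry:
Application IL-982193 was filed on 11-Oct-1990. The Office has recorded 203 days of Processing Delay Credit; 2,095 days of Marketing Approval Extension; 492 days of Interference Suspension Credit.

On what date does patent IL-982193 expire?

May 26, 2017

Base term: filing date + 22 years → 11 October 2012.
Processing Delay Credit: +203 days → 2 May 2013.
Marketing Approval Extension: 2095 days claimed exceeds the 993-day cap, so +993 days → 20 January 2016.
Interference Suspension Credit: +492 days → 26 May 2017.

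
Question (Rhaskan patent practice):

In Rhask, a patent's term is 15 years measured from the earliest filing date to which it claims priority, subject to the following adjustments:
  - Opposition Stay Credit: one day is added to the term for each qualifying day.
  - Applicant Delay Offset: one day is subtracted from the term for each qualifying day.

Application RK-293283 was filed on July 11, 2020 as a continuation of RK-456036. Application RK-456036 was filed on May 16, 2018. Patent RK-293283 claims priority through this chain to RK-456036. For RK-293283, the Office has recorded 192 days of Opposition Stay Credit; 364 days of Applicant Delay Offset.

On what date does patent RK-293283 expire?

2032-11-25

Earliest priority filing: 16 May 2018.
Base term: 16 May 2018 + 15 years → 16 May 2033.
Opposition Stay Credit: +192 days → 24 November 2033.
Applicant Delay Offset: −364 days → 25 November 2032.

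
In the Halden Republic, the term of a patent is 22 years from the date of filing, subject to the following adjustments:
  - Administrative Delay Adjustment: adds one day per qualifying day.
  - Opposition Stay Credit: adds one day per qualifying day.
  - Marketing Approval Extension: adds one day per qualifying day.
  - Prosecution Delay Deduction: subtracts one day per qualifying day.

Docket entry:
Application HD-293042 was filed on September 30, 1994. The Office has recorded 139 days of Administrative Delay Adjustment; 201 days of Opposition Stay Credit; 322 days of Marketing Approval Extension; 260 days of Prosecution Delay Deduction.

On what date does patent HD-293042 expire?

Base term: filing date + 22 years → 30 September 2016.
Administrative Delay Adjustment: +139 days → 16 February 2017.
Opposition Stay Credit: +201 days → 5 September 2017.
Marketing Approval Extension: +322 days → 24 July 2018.
Prosecution Delay Deduction: −260 days → 6 November 2017.

2017-11-06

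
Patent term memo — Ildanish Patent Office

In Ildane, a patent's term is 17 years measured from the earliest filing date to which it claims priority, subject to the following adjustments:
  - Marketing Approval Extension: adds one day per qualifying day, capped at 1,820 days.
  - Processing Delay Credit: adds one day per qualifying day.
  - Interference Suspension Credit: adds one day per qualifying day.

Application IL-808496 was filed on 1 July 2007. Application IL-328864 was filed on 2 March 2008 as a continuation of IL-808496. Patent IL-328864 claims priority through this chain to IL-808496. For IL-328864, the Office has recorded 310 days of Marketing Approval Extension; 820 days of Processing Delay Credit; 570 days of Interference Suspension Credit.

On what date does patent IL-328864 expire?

Earliest priority filing: 1 July 2007.
Base term: 1 July 2007 + 17 years → 1 July 2024.
Marketing Approval Extension: 310 days (within the 1820-day cap) → +310 days → 7 May 2025.
Processing Delay Credit: +820 days → 5 August 2027.
Interference Suspension Credit: +570 days → 25 February 2029.

2029-02-25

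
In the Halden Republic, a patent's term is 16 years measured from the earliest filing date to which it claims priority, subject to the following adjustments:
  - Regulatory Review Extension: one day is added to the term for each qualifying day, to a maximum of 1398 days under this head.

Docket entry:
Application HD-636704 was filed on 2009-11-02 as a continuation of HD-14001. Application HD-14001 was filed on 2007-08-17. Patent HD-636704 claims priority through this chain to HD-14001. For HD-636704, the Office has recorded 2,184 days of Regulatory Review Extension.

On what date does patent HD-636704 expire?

2027-06-15

Earliest priority filing: 17 August 2007.
Base term: 17 August 2007 + 16 years → 17 August 2023.
Regulatory Review Extension: 2184 days claimed exceeds the 1398-day cap, so +1398 days → 15 June 2027.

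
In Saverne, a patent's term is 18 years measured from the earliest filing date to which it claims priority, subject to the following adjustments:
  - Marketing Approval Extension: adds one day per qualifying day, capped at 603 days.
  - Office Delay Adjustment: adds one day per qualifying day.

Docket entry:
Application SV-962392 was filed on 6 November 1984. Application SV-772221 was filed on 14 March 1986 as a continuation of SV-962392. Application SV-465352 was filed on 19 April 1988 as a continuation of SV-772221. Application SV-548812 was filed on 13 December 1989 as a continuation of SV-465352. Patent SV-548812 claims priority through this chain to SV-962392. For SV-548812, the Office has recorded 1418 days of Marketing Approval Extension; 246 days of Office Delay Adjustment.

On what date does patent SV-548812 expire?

Earliest priority filing: 6 November 1984.
Base term: 6 November 1984 + 18 years → 6 November 2002.
Marketing Approval Extension: 1418 days claimed exceeds the 603-day cap, so +603 days → 1 July 2004.
Office Delay Adjustment: +246 days → 4 March 2005.

March 4, 2005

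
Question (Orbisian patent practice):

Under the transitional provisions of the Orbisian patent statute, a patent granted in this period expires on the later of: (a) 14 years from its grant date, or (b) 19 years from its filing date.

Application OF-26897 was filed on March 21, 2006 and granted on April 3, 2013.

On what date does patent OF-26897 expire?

2027-04-03

(a) grant + 14 years → 3 April 2027.
(b) filing + 19 years → 21 March 2025.
Later of the two: 3 April 2027.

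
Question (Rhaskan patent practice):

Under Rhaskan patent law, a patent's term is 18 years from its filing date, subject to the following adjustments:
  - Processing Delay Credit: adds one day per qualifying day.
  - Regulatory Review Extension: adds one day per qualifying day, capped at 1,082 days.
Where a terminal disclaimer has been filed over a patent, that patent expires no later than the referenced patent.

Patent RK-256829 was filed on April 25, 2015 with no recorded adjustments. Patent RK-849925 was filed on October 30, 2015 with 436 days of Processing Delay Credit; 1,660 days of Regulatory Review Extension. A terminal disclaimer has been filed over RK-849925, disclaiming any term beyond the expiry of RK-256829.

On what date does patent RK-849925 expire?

Natural term of RK-849925:
  Base: filing + 18 years → 30 October 2033.
  Processing Delay Credit: +436 days → 9 January 2035.
  Regulatory Review Extension: 1660 days claimed exceeds the 1082-day cap, so +1082 days → 26 December 2037.
Expiry of referenced patent RK-256829:
  Base: filing + 18 years → 25 April 2033.
Terminal disclaimer: RK-849925 expires on the earlier of 26 December 2037 and 25 April 2033.

April 25, 2033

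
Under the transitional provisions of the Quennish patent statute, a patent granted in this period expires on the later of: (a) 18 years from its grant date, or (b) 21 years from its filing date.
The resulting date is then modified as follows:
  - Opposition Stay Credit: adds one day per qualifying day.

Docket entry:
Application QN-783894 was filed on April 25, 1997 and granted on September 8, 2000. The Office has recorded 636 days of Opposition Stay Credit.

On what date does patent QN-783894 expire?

(a) grant + 18 years → 8 September 2018.
(b) filing + 21 years → 25 April 2018.
Later of the two: 8 September 2018.
Opposition Stay Credit: +636 days → 5 June 2020.

2020-06-05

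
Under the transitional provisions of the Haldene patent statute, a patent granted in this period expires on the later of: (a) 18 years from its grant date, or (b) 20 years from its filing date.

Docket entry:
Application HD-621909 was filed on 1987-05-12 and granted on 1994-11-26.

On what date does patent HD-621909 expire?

(a) grant + 18 years → 26 November 2012.
(b) filing + 20 years → 12 May 2007.
Later of the two: 26 November 2012.

November 26, 2012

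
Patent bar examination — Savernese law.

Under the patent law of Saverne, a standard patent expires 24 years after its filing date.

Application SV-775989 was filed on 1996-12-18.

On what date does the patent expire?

December 18, 2020

Filing date + 24 years → 18 December 2020.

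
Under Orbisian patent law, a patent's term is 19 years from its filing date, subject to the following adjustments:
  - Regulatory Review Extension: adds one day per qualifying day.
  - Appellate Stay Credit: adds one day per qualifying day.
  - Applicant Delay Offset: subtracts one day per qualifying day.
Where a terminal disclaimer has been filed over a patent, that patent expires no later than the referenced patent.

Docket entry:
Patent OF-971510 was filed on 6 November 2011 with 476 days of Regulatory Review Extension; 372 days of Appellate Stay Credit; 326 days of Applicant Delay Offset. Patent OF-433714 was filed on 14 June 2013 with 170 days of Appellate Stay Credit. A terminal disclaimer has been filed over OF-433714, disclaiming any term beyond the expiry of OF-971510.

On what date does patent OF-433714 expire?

Natural term of OF-433714:
  Base: filing + 19 years → 14 June 2032.
  Appellate Stay Credit: +170 days → 1 December 2032.
Expiry of referenced patent OF-971510:
  Base: filing + 19 years → 6 November 2030.
  Regulatory Review Extension: +476 days → 25 February 2032.
  Appellate Stay Credit: +372 days → 3 March 2033.
  Applicant Delay Offset: −326 days → 11 April 2032.
Terminal disclaimer: OF-433714 expires on the earlier of 1 December 2032 and 11 April 2032.

April 11, 2032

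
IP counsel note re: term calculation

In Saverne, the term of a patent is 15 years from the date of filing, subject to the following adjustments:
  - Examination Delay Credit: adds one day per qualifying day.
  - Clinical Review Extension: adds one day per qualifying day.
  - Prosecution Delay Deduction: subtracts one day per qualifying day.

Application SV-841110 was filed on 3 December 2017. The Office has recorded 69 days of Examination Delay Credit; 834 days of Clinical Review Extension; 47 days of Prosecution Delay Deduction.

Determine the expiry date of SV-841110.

April 8, 2035

Base term: filing date + 15 years → 3 December 2032.
Examination Delay Credit: +69 days → 10 February 2033.
Clinical Review Extension: +834 days → 25 May 2035.
Prosecution Delay Deduction: −47 days → 8 April 2035.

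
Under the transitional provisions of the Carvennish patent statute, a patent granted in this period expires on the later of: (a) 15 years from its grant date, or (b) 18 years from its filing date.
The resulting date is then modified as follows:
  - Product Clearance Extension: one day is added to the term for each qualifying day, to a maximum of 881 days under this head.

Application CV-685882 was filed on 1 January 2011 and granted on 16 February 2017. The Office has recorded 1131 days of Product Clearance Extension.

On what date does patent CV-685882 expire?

(a) grant + 15 years → 16 February 2032.
(b) filing + 18 years → 1 January 2029.
Later of the two: 16 February 2032.
Product Clearance Extension: 1131 days claimed exceeds the 881-day cap, so +881 days → 16 July 2034.

July 16, 2034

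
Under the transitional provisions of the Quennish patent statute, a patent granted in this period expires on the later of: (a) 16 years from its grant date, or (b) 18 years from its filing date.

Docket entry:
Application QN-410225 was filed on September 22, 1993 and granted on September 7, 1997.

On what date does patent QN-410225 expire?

2013-09-07

(a) grant + 16 years → 7 September 2013.
(b) filing + 18 years → 22 September 2011.
Later of the two: 7 September 2013.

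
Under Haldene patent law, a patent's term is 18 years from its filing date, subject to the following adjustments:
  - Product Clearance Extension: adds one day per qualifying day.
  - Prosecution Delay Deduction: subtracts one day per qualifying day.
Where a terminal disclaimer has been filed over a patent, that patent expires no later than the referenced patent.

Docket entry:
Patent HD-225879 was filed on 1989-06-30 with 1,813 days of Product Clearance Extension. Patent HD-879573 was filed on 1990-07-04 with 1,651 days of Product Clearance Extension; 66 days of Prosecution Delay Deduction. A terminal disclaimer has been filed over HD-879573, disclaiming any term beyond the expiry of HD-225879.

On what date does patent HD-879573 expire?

June 16, 2012

Natural term of HD-879573:
  Base: filing + 18 years → 4 July 2008.
  Product Clearance Extension: +1651 days → 10 January 2013.
  Prosecution Delay Deduction: −66 days → 5 November 2012.
Expiry of referenced patent HD-225879:
  Base: filing + 18 years → 30 June 2007.
  Product Clearance Extension: +1813 days → 16 June 2012.
Terminal disclaimer: HD-879573 expires on the earlier of 5 November 2012 and 16 June 2012.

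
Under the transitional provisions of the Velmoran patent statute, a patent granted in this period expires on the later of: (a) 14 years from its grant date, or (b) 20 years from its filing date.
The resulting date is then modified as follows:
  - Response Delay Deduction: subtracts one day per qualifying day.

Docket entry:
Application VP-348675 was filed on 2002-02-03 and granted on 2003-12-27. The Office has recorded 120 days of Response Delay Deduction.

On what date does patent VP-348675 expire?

(a) grant + 14 years → 27 December 2017.
(b) filing + 20 years → 3 February 2022.
Later of the two: 3 February 2022.
Response Delay Deduction: −120 days → 6 October 2021.

October 6, 2021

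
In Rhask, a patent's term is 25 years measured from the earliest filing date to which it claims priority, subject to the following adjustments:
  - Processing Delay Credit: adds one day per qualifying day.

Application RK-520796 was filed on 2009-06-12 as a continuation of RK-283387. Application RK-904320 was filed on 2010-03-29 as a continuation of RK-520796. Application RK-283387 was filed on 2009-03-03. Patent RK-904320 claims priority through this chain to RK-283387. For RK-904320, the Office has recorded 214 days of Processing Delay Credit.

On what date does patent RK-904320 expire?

Earliest priority filing: 3 March 2009.
Base term: 3 March 2009 + 25 years → 3 March 2034.
Processing Delay Credit: +214 days → 3 October 2034.

2034-10-03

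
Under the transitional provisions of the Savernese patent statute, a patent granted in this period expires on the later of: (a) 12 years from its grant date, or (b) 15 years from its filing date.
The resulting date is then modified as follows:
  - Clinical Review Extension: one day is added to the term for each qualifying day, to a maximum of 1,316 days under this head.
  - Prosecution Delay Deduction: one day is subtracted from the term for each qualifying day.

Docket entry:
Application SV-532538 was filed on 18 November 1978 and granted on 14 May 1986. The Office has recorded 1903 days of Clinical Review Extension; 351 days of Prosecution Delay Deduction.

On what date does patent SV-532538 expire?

(a) grant + 12 years → 14 May 1998.
(b) filing + 15 years → 18 November 1993.
Later of the two: 14 May 1998.
Clinical Review Extension: 1903 days claimed exceeds the 1316-day cap, so +1316 days → 20 December 2001.
Prosecution Delay Deduction: −351 days → 3 January 2001.

2001-01-03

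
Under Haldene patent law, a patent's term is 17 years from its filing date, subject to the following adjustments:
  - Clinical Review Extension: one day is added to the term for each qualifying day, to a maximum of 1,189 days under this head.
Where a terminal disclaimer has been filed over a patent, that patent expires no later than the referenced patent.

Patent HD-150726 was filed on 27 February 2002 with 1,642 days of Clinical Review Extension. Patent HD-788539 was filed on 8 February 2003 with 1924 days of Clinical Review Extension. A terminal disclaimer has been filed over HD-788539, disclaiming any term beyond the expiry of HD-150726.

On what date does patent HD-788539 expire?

Natural term of HD-788539:
  Base: filing + 17 years → 8 February 2020.
  Clinical Review Extension: 1924 days claimed exceeds the 1189-day cap, so +1189 days → 12 May 2023.
Expiry of referenced patent HD-150726:
  Base: filing + 17 years → 27 February 2019.
  Clinical Review Extension: 1642 days claimed exceeds the 1189-day cap, so +1189 days → 31 May 2022.
Terminal disclaimer: HD-788539 expires on the earlier of 12 May 2023 and 31 May 2022.

May 31, 2022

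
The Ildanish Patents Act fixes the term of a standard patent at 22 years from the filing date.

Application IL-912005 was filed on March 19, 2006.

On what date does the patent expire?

2028-03-19

Filing date + 22 years → 19 March 2028.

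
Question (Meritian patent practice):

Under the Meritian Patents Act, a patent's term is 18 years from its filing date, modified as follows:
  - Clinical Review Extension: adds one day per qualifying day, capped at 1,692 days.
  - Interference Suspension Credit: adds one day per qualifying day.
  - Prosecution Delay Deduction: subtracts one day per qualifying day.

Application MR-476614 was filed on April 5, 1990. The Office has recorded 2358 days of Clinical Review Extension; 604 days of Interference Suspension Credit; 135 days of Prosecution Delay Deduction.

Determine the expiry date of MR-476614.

March 6, 2014

Base term: filing date + 18 years → 5 April 2008.
Clinical Review Extension: 2358 days claimed exceeds the 1692-day cap, so +1692 days → 22 November 2012.
Interference Suspension Credit: +604 days → 19 July 2014.
Prosecution Delay Deduction: −135 days → 6 March 2014.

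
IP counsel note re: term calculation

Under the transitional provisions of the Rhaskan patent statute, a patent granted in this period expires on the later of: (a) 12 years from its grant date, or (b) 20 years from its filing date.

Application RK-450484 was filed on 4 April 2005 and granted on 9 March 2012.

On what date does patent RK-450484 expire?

(a) grant + 12 years → 9 March 2024.
(b) filing + 20 years → 4 April 2025.
Later of the two: 4 April 2025.

April 4, 2025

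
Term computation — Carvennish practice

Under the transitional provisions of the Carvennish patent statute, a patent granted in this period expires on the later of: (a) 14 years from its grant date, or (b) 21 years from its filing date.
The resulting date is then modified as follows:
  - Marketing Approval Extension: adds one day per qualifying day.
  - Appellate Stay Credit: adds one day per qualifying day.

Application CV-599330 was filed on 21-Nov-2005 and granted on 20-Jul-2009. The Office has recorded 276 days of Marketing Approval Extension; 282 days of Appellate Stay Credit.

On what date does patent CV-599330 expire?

(a) grant + 14 years → 20 July 2023.
(b) filing + 21 years → 21 November 2026.
Later of the two: 21 November 2026.
Marketing Approval Extension: +276 days → 24 August 2027.
Appellate Stay Credit: +282 days → 1 June 2028.

2028-06-01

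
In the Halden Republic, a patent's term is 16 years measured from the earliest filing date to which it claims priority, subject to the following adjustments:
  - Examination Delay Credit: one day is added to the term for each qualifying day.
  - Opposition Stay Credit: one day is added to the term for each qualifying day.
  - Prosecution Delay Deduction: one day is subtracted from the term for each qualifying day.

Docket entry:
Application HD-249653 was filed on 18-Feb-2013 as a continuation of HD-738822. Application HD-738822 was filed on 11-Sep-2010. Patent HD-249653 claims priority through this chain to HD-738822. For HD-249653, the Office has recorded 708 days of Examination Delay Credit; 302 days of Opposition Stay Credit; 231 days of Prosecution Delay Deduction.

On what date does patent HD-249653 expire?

Earliest priority filing: 11 September 2010.
Base term: 11 September 2010 + 16 years → 11 September 2026.
Examination Delay Credit: +708 days → 19 August 2028.
Opposition Stay Credit: +302 days → 17 June 2029.
Prosecution Delay Deduction: −231 days → 29 October 2028.

2028-10-29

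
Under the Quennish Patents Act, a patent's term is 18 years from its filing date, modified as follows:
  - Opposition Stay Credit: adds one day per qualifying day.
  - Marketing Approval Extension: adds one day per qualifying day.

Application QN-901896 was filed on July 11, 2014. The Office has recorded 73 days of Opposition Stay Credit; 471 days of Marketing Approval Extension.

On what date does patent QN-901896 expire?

Base term: filing date + 18 years → 11 July 2032.
Opposition Stay Credit: +73 days → 22 September 2032.
Marketing Approval Extension: +471 days → 6 January 2034.

2034-01-06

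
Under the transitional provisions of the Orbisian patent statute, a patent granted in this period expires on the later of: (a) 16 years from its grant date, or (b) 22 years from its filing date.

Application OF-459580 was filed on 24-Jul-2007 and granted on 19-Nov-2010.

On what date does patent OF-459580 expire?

July 24, 2029

(a) grant + 16 years → 19 November 2026.
(b) filing + 22 years → 24 July 2029.
Later of the two: 24 July 2029.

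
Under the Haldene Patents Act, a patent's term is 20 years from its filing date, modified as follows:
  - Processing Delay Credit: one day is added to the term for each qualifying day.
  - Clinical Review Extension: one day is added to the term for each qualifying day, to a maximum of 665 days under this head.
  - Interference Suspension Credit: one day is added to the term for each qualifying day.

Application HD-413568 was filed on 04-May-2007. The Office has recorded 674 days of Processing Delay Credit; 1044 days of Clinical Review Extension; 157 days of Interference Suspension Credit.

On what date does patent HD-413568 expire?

2031-06-08

Base term: filing date + 20 years → 4 May 2027.
Processing Delay Credit: +674 days → 8 March 2029.
Clinical Review Extension: 1044 days claimed exceeds the 665-day cap, so +665 days → 2 January 2031.
Interference Suspension Credit: +157 days → 8 June 2031.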